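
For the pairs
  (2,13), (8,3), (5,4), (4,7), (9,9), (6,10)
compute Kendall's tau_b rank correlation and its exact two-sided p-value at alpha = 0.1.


Step 1: Enumerate the 15 unordered pairs (i,j) with i<j and classify each by sign(x_j-x_i) * sign(y_j-y_i).
  (1,2):dx=+6,dy=-10->D; (1,3):dx=+3,dy=-9->D; (1,4):dx=+2,dy=-6->D; (1,5):dx=+7,dy=-4->D
  (1,6):dx=+4,dy=-3->D; (2,3):dx=-3,dy=+1->D; (2,4):dx=-4,dy=+4->D; (2,5):dx=+1,dy=+6->C
  (2,6):dx=-2,dy=+7->D; (3,4):dx=-1,dy=+3->D; (3,5):dx=+4,dy=+5->C; (3,6):dx=+1,dy=+6->C
  (4,5):dx=+5,dy=+2->C; (4,6):dx=+2,dy=+3->C; (5,6):dx=-3,dy=+1->D
Step 2: C = 5, D = 10, total pairs = 15.
Step 3: tau = (C - D)/(n(n-1)/2) = (5 - 10)/15 = -0.333333.
Step 4: Exact two-sided p-value (enumerate n! = 720 permutations of y under H0): p = 0.469444.
Step 5: alpha = 0.1. fail to reject H0.

tau_b = -0.3333 (C=5, D=10), p = 0.469444, fail to reject H0.


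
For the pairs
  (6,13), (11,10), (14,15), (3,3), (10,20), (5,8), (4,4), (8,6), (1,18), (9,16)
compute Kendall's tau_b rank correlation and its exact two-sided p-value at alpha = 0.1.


Step 1: Enumerate the 45 unordered pairs (i,j) with i<j and classify each by sign(x_j-x_i) * sign(y_j-y_i).
  (1,2):dx=+5,dy=-3->D; (1,3):dx=+8,dy=+2->C; (1,4):dx=-3,dy=-10->C; (1,5):dx=+4,dy=+7->C
  (1,6):dx=-1,dy=-5->C; (1,7):dx=-2,dy=-9->C; (1,8):dx=+2,dy=-7->D; (1,9):dx=-5,dy=+5->D
  (1,10):dx=+3,dy=+3->C; (2,3):dx=+3,dy=+5->C; (2,4):dx=-8,dy=-7->C; (2,5):dx=-1,dy=+10->D
  (2,6):dx=-6,dy=-2->C; (2,7):dx=-7,dy=-6->C; (2,8):dx=-3,dy=-4->C; (2,9):dx=-10,dy=+8->D
  (2,10):dx=-2,dy=+6->D; (3,4):dx=-11,dy=-12->C; (3,5):dx=-4,dy=+5->D; (3,6):dx=-9,dy=-7->C
  (3,7):dx=-10,dy=-11->C; (3,8):dx=-6,dy=-9->C; (3,9):dx=-13,dy=+3->D; (3,10):dx=-5,dy=+1->D
  (4,5):dx=+7,dy=+17->C; (4,6):dx=+2,dy=+5->C; (4,7):dx=+1,dy=+1->C; (4,8):dx=+5,dy=+3->C
  (4,9):dx=-2,dy=+15->D; (4,10):dx=+6,dy=+13->C; (5,6):dx=-5,dy=-12->C; (5,7):dx=-6,dy=-16->C
  (5,8):dx=-2,dy=-14->C; (5,9):dx=-9,dy=-2->C; (5,10):dx=-1,dy=-4->C; (6,7):dx=-1,dy=-4->C
  (6,8):dx=+3,dy=-2->D; (6,9):dx=-4,dy=+10->D; (6,10):dx=+4,dy=+8->C; (7,8):dx=+4,dy=+2->C
  (7,9):dx=-3,dy=+14->D; (7,10):dx=+5,dy=+12->C; (8,9):dx=-7,dy=+12->D; (8,10):dx=+1,dy=+10->C
  (9,10):dx=+8,dy=-2->D
Step 2: C = 30, D = 15, total pairs = 45.
Step 3: tau = (C - D)/(n(n-1)/2) = (30 - 15)/45 = 0.333333.
Step 4: Exact two-sided p-value (enumerate n! = 3628800 permutations of y under H0): p = 0.216373.
Step 5: alpha = 0.1. fail to reject H0.

tau_b = 0.3333 (C=30, D=15), p = 0.216373, fail to reject H0.


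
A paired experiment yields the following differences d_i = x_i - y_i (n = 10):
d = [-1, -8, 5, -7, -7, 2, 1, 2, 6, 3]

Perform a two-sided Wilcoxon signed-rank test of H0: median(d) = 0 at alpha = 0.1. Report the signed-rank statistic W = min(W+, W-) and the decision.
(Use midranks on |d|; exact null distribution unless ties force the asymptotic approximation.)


Step 1: Drop any zero differences (none here) and take |d_i|.
|d| = [1, 8, 5, 7, 7, 2, 1, 2, 6, 3]
Step 2: Midrank |d_i| (ties get averaged ranks).
ranks: |1|->1.5, |8|->10, |5|->6, |7|->8.5, |7|->8.5, |2|->3.5, |1|->1.5, |2|->3.5, |6|->7, |3|->5
Step 3: Attach original signs; sum ranks with positive sign and with negative sign.
W+ = 6 + 3.5 + 1.5 + 3.5 + 7 + 5 = 26.5
W- = 1.5 + 10 + 8.5 + 8.5 = 28.5
(Check: W+ + W- = 55 should equal n(n+1)/2 = 55.)
Step 4: Test statistic W = min(W+, W-) = 26.5.
Step 5: Ties in |d|, so use the tie-corrected normal approximation.
        E[W] = n(n+1)/4 = 10*11/4 = 27.5.
        Tie groups: |d|=1 (t=2), |d|=2 (t=2), |d|=7 (t=2); sum(t^3 - t) = 18.
        Var[W] = n(n+1)(2n+1)/24 - sum(t^3-t)/48 = 2310/24 - 18/48 = 95.875.
        z = (W - E[W]) / sqrt(Var[W]) = (26.5 - 27.5) / 9.7916 = -0.1021.
        Two-sided p = 2*Phi(z) = 0.918655.
Step 6: alpha = 0.1. fail to reject H0.

W+ = 26.5, W- = 28.5, W = min = 26.5, p = 0.918655, fail to reject H0.


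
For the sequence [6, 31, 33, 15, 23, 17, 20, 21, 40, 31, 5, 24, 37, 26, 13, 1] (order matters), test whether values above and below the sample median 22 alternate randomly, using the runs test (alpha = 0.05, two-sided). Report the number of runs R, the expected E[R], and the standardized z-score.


Step 1: Compute median = 22; label A = above, B = below.
Labels in order: BAABABBBAABAAABB  (n_A = 8, n_B = 8)
Step 2: Count runs R = 9.
Step 3: Under H0 (random ordering), E[R] = 2*n_A*n_B/(n_A+n_B) + 1 = 2*8*8/16 + 1 = 9.0000.
        Var[R] = 2*n_A*n_B*(2*n_A*n_B - n_A - n_B) / ((n_A+n_B)^2 * (n_A+n_B-1)) = 14336/3840 = 3.7333.
        SD[R] = 1.9322.
Step 4: R = E[R], so z = 0 with no continuity correction.
Step 5: Two-sided p-value via normal approximation = 2*(1 - Phi(|z|)) = 1.000000.
Step 6: alpha = 0.05. fail to reject H0.

R = 9, z = 0.0000, p = 1.000000, fail to reject H0.


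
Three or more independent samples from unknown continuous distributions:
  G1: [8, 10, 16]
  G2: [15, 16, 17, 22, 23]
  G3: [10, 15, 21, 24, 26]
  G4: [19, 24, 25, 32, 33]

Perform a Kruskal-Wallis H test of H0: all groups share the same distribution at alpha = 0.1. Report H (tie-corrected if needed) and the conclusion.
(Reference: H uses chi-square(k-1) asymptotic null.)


Step 1: Combine all N = 18 observations and assign midranks.
sorted (value, group, rank): (8,G1,1), (10,G1,2.5), (10,G3,2.5), (15,G2,4.5), (15,G3,4.5), (16,G1,6.5), (16,G2,6.5), (17,G2,8), (19,G4,9), (21,G3,10), (22,G2,11), (23,G2,12), (24,G3,13.5), (24,G4,13.5), (25,G4,15), (26,G3,16), (32,G4,17), (33,G4,18)
Step 2: Sum ranks within each group.
R_1 = 10 (n_1 = 3)
R_2 = 42 (n_2 = 5)
R_3 = 46.5 (n_3 = 5)
R_4 = 72.5 (n_4 = 5)
Step 3: H = 12/(N(N+1)) * sum(R_i^2/n_i) - 3(N+1)
     = 12/(18*19) * (10^2/3 + 42^2/5 + 46.5^2/5 + 72.5^2/5) - 3*19
     = 0.035088 * 1869.83 - 57
     = 8.608187.
Step 4: Ties present; correction factor C = 1 - 24/(18^3 - 18) = 0.995872. Corrected H = 8.608187 / 0.995872 = 8.643869.
Step 5: Under H0, H ~ chi^2(3); p-value = 0.034420.
Step 6: alpha = 0.1. reject H0.

H = 8.6439, df = 3, p = 0.034420, reject H0.


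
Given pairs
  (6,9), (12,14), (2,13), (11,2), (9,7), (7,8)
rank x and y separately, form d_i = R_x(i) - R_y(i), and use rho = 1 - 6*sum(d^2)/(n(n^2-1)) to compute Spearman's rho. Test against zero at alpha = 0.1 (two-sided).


Step 1: Rank x and y separately (midranks; no ties here).
rank(x): 6->2, 12->6, 2->1, 11->5, 9->4, 7->3
rank(y): 9->4, 14->6, 13->5, 2->1, 7->2, 8->3
Step 2: d_i = R_x(i) - R_y(i); compute d_i^2.
  (2-4)^2=4, (6-6)^2=0, (1-5)^2=16, (5-1)^2=16, (4-2)^2=4, (3-3)^2=0
sum(d^2) = 40.
Step 3: rho = 1 - 6*40 / (6*(6^2 - 1)) = 1 - 240/210 = -0.142857.
Step 4: Under H0, t = rho * sqrt((n-2)/(1-rho^2)) = -0.2887 ~ t(4).
Step 5: Two-sided p-value from the t-distribution with 4 df = 0.787172.
Step 6: alpha = 0.1. fail to reject H0.

rho = -0.1429, p = 0.787172, fail to reject H0 at alpha = 0.1.


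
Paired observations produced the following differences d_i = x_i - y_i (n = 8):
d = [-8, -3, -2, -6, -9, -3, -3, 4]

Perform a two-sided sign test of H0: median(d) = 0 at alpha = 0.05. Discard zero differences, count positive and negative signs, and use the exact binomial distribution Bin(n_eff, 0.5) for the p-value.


Step 1: Discard zero differences. Original n = 8; n_eff = number of nonzero differences = 8.
Nonzero differences (with sign): -8, -3, -2, -6, -9, -3, -3, +4
Step 2: Count signs: positive = 1, negative = 7.
Step 3: Under H0: P(positive) = 0.5, so the number of positives S ~ Bin(8, 0.5).
Step 4: Two-sided exact p-value = sum of Bin(8,0.5) probabilities at or below the observed probability = 0.070312.
Step 5: alpha = 0.05. fail to reject H0.

n_eff = 8, pos = 1, neg = 7, p = 0.070312, fail to reject H0.


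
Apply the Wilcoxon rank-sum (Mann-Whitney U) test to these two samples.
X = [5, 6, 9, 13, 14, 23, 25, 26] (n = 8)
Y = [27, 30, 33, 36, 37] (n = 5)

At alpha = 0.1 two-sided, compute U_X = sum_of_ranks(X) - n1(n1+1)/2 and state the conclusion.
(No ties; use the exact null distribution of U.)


Step 1: Combine and sort all 13 observations; assign midranks.
sorted (value, group): (5,X), (6,X), (9,X), (13,X), (14,X), (23,X), (25,X), (26,X), (27,Y), (30,Y), (33,Y), (36,Y), (37,Y)
ranks: 5->1, 6->2, 9->3, 13->4, 14->5, 23->6, 25->7, 26->8, 27->9, 30->10, 33->11, 36->12, 37->13
Step 2: Rank sum for X: R1 = 1 + 2 + 3 + 4 + 5 + 6 + 7 + 8 = 36.
Step 3: U_X = R1 - n1(n1+1)/2 = 36 - 8*9/2 = 36 - 36 = 0.
       U_Y = n1*n2 - U_X = 40 - 0 = 40.
Step 4: No ties, so the exact null distribution of U (based on enumerating the C(13,8) = 1287 equally likely rank assignments) gives the two-sided p-value.
Step 5: p-value = 0.001554; compare to alpha = 0.1. reject H0.

U_X = 0, p = 0.001554, reject H0 at alpha = 0.1.


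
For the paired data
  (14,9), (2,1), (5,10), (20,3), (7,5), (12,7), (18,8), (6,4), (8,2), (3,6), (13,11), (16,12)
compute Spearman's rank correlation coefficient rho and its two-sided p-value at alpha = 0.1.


Step 1: Rank x and y separately (midranks; no ties here).
rank(x): 14->9, 2->1, 5->3, 20->12, 7->5, 12->7, 18->11, 6->4, 8->6, 3->2, 13->8, 16->10
rank(y): 9->9, 1->1, 10->10, 3->3, 5->5, 7->7, 8->8, 4->4, 2->2, 6->6, 11->11, 12->12
Step 2: d_i = R_x(i) - R_y(i); compute d_i^2.
  (9-9)^2=0, (1-1)^2=0, (3-10)^2=49, (12-3)^2=81, (5-5)^2=0, (7-7)^2=0, (11-8)^2=9, (4-4)^2=0, (6-2)^2=16, (2-6)^2=16, (8-11)^2=9, (10-12)^2=4
sum(d^2) = 184.
Step 3: rho = 1 - 6*184 / (12*(12^2 - 1)) = 1 - 1104/1716 = 0.356643.
Step 4: Under H0, t = rho * sqrt((n-2)/(1-rho^2)) = 1.2072 ~ t(10).
Step 5: Two-sided p-value from the t-distribution with 10 df = 0.255138.
Step 6: alpha = 0.1. fail to reject H0.

rho = 0.3566, p = 0.255138, fail to reject H0 at alpha = 0.1.


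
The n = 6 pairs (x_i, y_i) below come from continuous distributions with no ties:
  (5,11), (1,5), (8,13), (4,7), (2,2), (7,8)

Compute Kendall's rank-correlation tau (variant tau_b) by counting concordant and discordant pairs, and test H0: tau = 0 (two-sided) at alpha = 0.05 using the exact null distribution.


Step 1: Enumerate the 15 unordered pairs (i,j) with i<j and classify each by sign(x_j-x_i) * sign(y_j-y_i).
  (1,2):dx=-4,dy=-6->C; (1,3):dx=+3,dy=+2->C; (1,4):dx=-1,dy=-4->C; (1,5):dx=-3,dy=-9->C
  (1,6):dx=+2,dy=-3->D; (2,3):dx=+7,dy=+8->C; (2,4):dx=+3,dy=+2->C; (2,5):dx=+1,dy=-3->D
  (2,6):dx=+6,dy=+3->C; (3,4):dx=-4,dy=-6->C; (3,5):dx=-6,dy=-11->C; (3,6):dx=-1,dy=-5->C
  (4,5):dx=-2,dy=-5->C; (4,6):dx=+3,dy=+1->C; (5,6):dx=+5,dy=+6->C
Step 2: C = 13, D = 2, total pairs = 15.
Step 3: tau = (C - D)/(n(n-1)/2) = (13 - 2)/15 = 0.733333.
Step 4: Exact two-sided p-value (enumerate n! = 720 permutations of y under H0): p = 0.055556.
Step 5: alpha = 0.05. fail to reject H0.

tau_b = 0.7333 (C=13, D=2), p = 0.055556, fail to reject H0.


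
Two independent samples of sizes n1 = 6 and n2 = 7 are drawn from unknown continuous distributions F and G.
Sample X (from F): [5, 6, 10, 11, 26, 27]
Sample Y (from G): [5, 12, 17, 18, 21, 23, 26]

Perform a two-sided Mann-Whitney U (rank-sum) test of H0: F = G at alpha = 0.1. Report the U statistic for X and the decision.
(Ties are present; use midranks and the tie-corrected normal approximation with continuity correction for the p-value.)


Step 1: Combine and sort all 13 observations; assign midranks.
sorted (value, group): (5,X), (5,Y), (6,X), (10,X), (11,X), (12,Y), (17,Y), (18,Y), (21,Y), (23,Y), (26,X), (26,Y), (27,X)
ranks: 5->1.5, 5->1.5, 6->3, 10->4, 11->5, 12->6, 17->7, 18->8, 21->9, 23->10, 26->11.5, 26->11.5, 27->13
Step 2: Rank sum for X: R1 = 1.5 + 3 + 4 + 5 + 11.5 + 13 = 38.
Step 3: U_X = R1 - n1(n1+1)/2 = 38 - 6*7/2 = 38 - 21 = 17.
       U_Y = n1*n2 - U_X = 42 - 17 = 25.
Step 4: Ties are present, so use the tie-corrected normal approximation (with continuity correction) for the p-value.
Step 5: p-value = 0.616104; compare to alpha = 0.1. fail to reject H0.

U_X = 17, p = 0.616104, fail to reject H0 at alpha = 0.1.


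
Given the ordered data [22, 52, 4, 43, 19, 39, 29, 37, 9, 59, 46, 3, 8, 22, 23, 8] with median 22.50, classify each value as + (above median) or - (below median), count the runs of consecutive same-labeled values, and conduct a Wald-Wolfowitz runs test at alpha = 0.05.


Step 1: Compute median = 22.50; label A = above, B = below.
Labels in order: BABABAAABAABBBAB  (n_A = 8, n_B = 8)
Step 2: Count runs R = 11.
Step 3: Under H0 (random ordering), E[R] = 2*n_A*n_B/(n_A+n_B) + 1 = 2*8*8/16 + 1 = 9.0000.
        Var[R] = 2*n_A*n_B*(2*n_A*n_B - n_A - n_B) / ((n_A+n_B)^2 * (n_A+n_B-1)) = 14336/3840 = 3.7333.
        SD[R] = 1.9322.
Step 4: Continuity-corrected z = (R - 0.5 - E[R]) / SD[R] = (11 - 0.5 - 9.0000) / 1.9322 = 0.7763.
Step 5: Two-sided p-value via normal approximation = 2*(1 - Phi(|z|)) = 0.437558.
Step 6: alpha = 0.05. fail to reject H0.

R = 11, z = 0.7763, p = 0.437558, fail to reject H0.


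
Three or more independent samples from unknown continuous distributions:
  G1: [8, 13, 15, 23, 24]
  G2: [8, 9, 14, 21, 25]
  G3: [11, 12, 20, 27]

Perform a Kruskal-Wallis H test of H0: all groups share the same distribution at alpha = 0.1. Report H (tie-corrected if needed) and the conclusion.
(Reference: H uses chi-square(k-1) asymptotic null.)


Step 1: Combine all N = 14 observations and assign midranks.
sorted (value, group, rank): (8,G1,1.5), (8,G2,1.5), (9,G2,3), (11,G3,4), (12,G3,5), (13,G1,6), (14,G2,7), (15,G1,8), (20,G3,9), (21,G2,10), (23,G1,11), (24,G1,12), (25,G2,13), (27,G3,14)
Step 2: Sum ranks within each group.
R_1 = 38.5 (n_1 = 5)
R_2 = 34.5 (n_2 = 5)
R_3 = 32 (n_3 = 4)
Step 3: H = 12/(N(N+1)) * sum(R_i^2/n_i) - 3(N+1)
     = 12/(14*15) * (38.5^2/5 + 34.5^2/5 + 32^2/4) - 3*15
     = 0.057143 * 790.5 - 45
     = 0.171429.
Step 4: Ties present; correction factor C = 1 - 6/(14^3 - 14) = 0.997802. Corrected H = 0.171429 / 0.997802 = 0.171806.
Step 5: Under H0, H ~ chi^2(2); p-value = 0.917683.
Step 6: alpha = 0.1. fail to reject H0.

H = 0.1718, df = 2, p = 0.917683, fail to reject H0.


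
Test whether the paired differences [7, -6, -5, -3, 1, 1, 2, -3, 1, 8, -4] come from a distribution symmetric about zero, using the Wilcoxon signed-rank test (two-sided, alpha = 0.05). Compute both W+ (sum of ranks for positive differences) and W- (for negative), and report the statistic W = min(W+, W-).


Step 1: Drop any zero differences (none here) and take |d_i|.
|d| = [7, 6, 5, 3, 1, 1, 2, 3, 1, 8, 4]
Step 2: Midrank |d_i| (ties get averaged ranks).
ranks: |7|->10, |6|->9, |5|->8, |3|->5.5, |1|->2, |1|->2, |2|->4, |3|->5.5, |1|->2, |8|->11, |4|->7
Step 3: Attach original signs; sum ranks with positive sign and with negative sign.
W+ = 10 + 2 + 2 + 4 + 2 + 11 = 31
W- = 9 + 8 + 5.5 + 5.5 + 7 = 35
(Check: W+ + W- = 66 should equal n(n+1)/2 = 66.)
Step 4: Test statistic W = min(W+, W-) = 31.
Step 5: Ties in |d|, so use the tie-corrected normal approximation.
        E[W] = n(n+1)/4 = 11*12/4 = 33.
        Tie groups: |d|=1 (t=3), |d|=3 (t=2); sum(t^3 - t) = 30.
        Var[W] = n(n+1)(2n+1)/24 - sum(t^3-t)/48 = 3036/24 - 30/48 = 125.875.
        z = (W - E[W]) / sqrt(Var[W]) = (31 - 33) / 11.2194 = -0.1783.
        Two-sided p = 2*Phi(z) = 0.858517.
Step 6: alpha = 0.05. fail to reject H0.

W+ = 31, W- = 35, W = min = 31, p = 0.858517, fail to reject H0.


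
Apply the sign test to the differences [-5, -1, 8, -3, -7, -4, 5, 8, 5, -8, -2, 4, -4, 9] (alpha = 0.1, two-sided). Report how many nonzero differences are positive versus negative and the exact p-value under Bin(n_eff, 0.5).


Step 1: Discard zero differences. Original n = 14; n_eff = number of nonzero differences = 14.
Nonzero differences (with sign): -5, -1, +8, -3, -7, -4, +5, +8, +5, -8, -2, +4, -4, +9
Step 2: Count signs: positive = 6, negative = 8.
Step 3: Under H0: P(positive) = 0.5, so the number of positives S ~ Bin(14, 0.5).
Step 4: Two-sided exact p-value = sum of Bin(14,0.5) probabilities at or below the observed probability = 0.790527.
Step 5: alpha = 0.1. fail to reject H0.

n_eff = 14, pos = 6, neg = 8, p = 0.790527, fail to reject H0.


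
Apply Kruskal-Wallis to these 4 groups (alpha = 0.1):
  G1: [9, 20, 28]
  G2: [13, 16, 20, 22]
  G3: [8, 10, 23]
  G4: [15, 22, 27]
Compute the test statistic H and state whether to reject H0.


Step 1: Combine all N = 13 observations and assign midranks.
sorted (value, group, rank): (8,G3,1), (9,G1,2), (10,G3,3), (13,G2,4), (15,G4,5), (16,G2,6), (20,G1,7.5), (20,G2,7.5), (22,G2,9.5), (22,G4,9.5), (23,G3,11), (27,G4,12), (28,G1,13)
Step 2: Sum ranks within each group.
R_1 = 22.5 (n_1 = 3)
R_2 = 27 (n_2 = 4)
R_3 = 15 (n_3 = 3)
R_4 = 26.5 (n_4 = 3)
Step 3: H = 12/(N(N+1)) * sum(R_i^2/n_i) - 3(N+1)
     = 12/(13*14) * (22.5^2/3 + 27^2/4 + 15^2/3 + 26.5^2/3) - 3*14
     = 0.065934 * 660.083 - 42
     = 1.521978.
Step 4: Ties present; correction factor C = 1 - 12/(13^3 - 13) = 0.994505. Corrected H = 1.521978 / 0.994505 = 1.530387.
Step 5: Under H0, H ~ chi^2(3); p-value = 0.675275.
Step 6: alpha = 0.1. fail to reject H0.

H = 1.5304, df = 3, p = 0.675275, fail to reject H0.


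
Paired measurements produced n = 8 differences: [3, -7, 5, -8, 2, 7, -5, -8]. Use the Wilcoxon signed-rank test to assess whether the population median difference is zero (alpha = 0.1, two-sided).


Step 1: Drop any zero differences (none here) and take |d_i|.
|d| = [3, 7, 5, 8, 2, 7, 5, 8]
Step 2: Midrank |d_i| (ties get averaged ranks).
ranks: |3|->2, |7|->5.5, |5|->3.5, |8|->7.5, |2|->1, |7|->5.5, |5|->3.5, |8|->7.5
Step 3: Attach original signs; sum ranks with positive sign and with negative sign.
W+ = 2 + 3.5 + 1 + 5.5 = 12
W- = 5.5 + 7.5 + 3.5 + 7.5 = 24
(Check: W+ + W- = 36 should equal n(n+1)/2 = 36.)
Step 4: Test statistic W = min(W+, W-) = 12.
Step 5: Ties in |d|, so use the tie-corrected normal approximation.
        E[W] = n(n+1)/4 = 8*9/4 = 18.
        Tie groups: |d|=5 (t=2), |d|=7 (t=2), |d|=8 (t=2); sum(t^3 - t) = 18.
        Var[W] = n(n+1)(2n+1)/24 - sum(t^3-t)/48 = 1224/24 - 18/48 = 50.625.
        z = (W - E[W]) / sqrt(Var[W]) = (12 - 18) / 7.1151 = -0.8433.
        Two-sided p = 2*Phi(z) = 0.399075.
Step 6: alpha = 0.1. fail to reject H0.

W+ = 12, W- = 24, W = min = 12, p = 0.399075, fail to reject H0.


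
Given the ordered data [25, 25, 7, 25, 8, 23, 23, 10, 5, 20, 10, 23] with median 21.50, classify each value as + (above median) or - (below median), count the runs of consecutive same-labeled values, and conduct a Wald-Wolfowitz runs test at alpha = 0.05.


Step 1: Compute median = 21.50; label A = above, B = below.
Labels in order: AABABAABBBBA  (n_A = 6, n_B = 6)
Step 2: Count runs R = 7.
Step 3: Under H0 (random ordering), E[R] = 2*n_A*n_B/(n_A+n_B) + 1 = 2*6*6/12 + 1 = 7.0000.
        Var[R] = 2*n_A*n_B*(2*n_A*n_B - n_A - n_B) / ((n_A+n_B)^2 * (n_A+n_B-1)) = 4320/1584 = 2.7273.
        SD[R] = 1.6514.
Step 4: R = E[R], so z = 0 with no continuity correction.
Step 5: Two-sided p-value via normal approximation = 2*(1 - Phi(|z|)) = 1.000000.
Step 6: alpha = 0.05. fail to reject H0.

R = 7, z = 0.0000, p = 1.000000, fail to reject H0.


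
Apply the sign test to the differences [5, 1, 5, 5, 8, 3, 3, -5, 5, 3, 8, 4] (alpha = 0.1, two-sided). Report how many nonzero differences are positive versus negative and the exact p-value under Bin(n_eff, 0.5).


Step 1: Discard zero differences. Original n = 12; n_eff = number of nonzero differences = 12.
Nonzero differences (with sign): +5, +1, +5, +5, +8, +3, +3, -5, +5, +3, +8, +4
Step 2: Count signs: positive = 11, negative = 1.
Step 3: Under H0: P(positive) = 0.5, so the number of positives S ~ Bin(12, 0.5).
Step 4: Two-sided exact p-value = sum of Bin(12,0.5) probabilities at or below the observed probability = 0.006348.
Step 5: alpha = 0.1. reject H0.

n_eff = 12, pos = 11, neg = 1, p = 0.006348, reject H0.


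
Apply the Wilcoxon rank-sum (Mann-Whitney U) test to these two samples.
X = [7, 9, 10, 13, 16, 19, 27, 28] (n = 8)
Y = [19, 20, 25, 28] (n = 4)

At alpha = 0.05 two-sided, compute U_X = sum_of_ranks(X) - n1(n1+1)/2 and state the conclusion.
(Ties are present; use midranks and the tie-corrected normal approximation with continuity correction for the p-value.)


Step 1: Combine and sort all 12 observations; assign midranks.
sorted (value, group): (7,X), (9,X), (10,X), (13,X), (16,X), (19,X), (19,Y), (20,Y), (25,Y), (27,X), (28,X), (28,Y)
ranks: 7->1, 9->2, 10->3, 13->4, 16->5, 19->6.5, 19->6.5, 20->8, 25->9, 27->10, 28->11.5, 28->11.5
Step 2: Rank sum for X: R1 = 1 + 2 + 3 + 4 + 5 + 6.5 + 10 + 11.5 = 43.
Step 3: U_X = R1 - n1(n1+1)/2 = 43 - 8*9/2 = 43 - 36 = 7.
       U_Y = n1*n2 - U_X = 32 - 7 = 25.
Step 4: Ties are present, so use the tie-corrected normal approximation (with continuity correction) for the p-value.
Step 5: p-value = 0.147414; compare to alpha = 0.05. fail to reject H0.

U_X = 7, p = 0.147414, fail to reject H0 at alpha = 0.05.


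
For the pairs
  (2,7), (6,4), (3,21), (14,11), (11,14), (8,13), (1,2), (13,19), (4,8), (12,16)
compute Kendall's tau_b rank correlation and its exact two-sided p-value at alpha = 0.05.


Step 1: Enumerate the 45 unordered pairs (i,j) with i<j and classify each by sign(x_j-x_i) * sign(y_j-y_i).
  (1,2):dx=+4,dy=-3->D; (1,3):dx=+1,dy=+14->C; (1,4):dx=+12,dy=+4->C; (1,5):dx=+9,dy=+7->C
  (1,6):dx=+6,dy=+6->C; (1,7):dx=-1,dy=-5->C; (1,8):dx=+11,dy=+12->C; (1,9):dx=+2,dy=+1->C
  (1,10):dx=+10,dy=+9->C; (2,3):dx=-3,dy=+17->D; (2,4):dx=+8,dy=+7->C; (2,5):dx=+5,dy=+10->C
  (2,6):dx=+2,dy=+9->C; (2,7):dx=-5,dy=-2->C; (2,8):dx=+7,dy=+15->C; (2,9):dx=-2,dy=+4->D
  (2,10):dx=+6,dy=+12->C; (3,4):dx=+11,dy=-10->D; (3,5):dx=+8,dy=-7->D; (3,6):dx=+5,dy=-8->D
  (3,7):dx=-2,dy=-19->C; (3,8):dx=+10,dy=-2->D; (3,9):dx=+1,dy=-13->D; (3,10):dx=+9,dy=-5->D
  (4,5):dx=-3,dy=+3->D; (4,6):dx=-6,dy=+2->D; (4,7):dx=-13,dy=-9->C; (4,8):dx=-1,dy=+8->D
  (4,9):dx=-10,dy=-3->C; (4,10):dx=-2,dy=+5->D; (5,6):dx=-3,dy=-1->C; (5,7):dx=-10,dy=-12->C
  (5,8):dx=+2,dy=+5->C; (5,9):dx=-7,dy=-6->C; (5,10):dx=+1,dy=+2->C; (6,7):dx=-7,dy=-11->C
  (6,8):dx=+5,dy=+6->C; (6,9):dx=-4,dy=-5->C; (6,10):dx=+4,dy=+3->C; (7,8):dx=+12,dy=+17->C
  (7,9):dx=+3,dy=+6->C; (7,10):dx=+11,dy=+14->C; (8,9):dx=-9,dy=-11->C; (8,10):dx=-1,dy=-3->C
  (9,10):dx=+8,dy=+8->C
Step 2: C = 32, D = 13, total pairs = 45.
Step 3: tau = (C - D)/(n(n-1)/2) = (32 - 13)/45 = 0.422222.
Step 4: Exact two-sided p-value (enumerate n! = 3628800 permutations of y under H0): p = 0.108313.
Step 5: alpha = 0.05. fail to reject H0.

tau_b = 0.4222 (C=32, D=13), p = 0.108313, fail to reject H0.


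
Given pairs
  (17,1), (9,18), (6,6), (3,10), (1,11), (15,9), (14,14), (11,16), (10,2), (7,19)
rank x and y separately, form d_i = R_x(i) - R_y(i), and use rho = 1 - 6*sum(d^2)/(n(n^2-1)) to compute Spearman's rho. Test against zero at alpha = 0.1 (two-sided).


Step 1: Rank x and y separately (midranks; no ties here).
rank(x): 17->10, 9->5, 6->3, 3->2, 1->1, 15->9, 14->8, 11->7, 10->6, 7->4
rank(y): 1->1, 18->9, 6->3, 10->5, 11->6, 9->4, 14->7, 16->8, 2->2, 19->10
Step 2: d_i = R_x(i) - R_y(i); compute d_i^2.
  (10-1)^2=81, (5-9)^2=16, (3-3)^2=0, (2-5)^2=9, (1-6)^2=25, (9-4)^2=25, (8-7)^2=1, (7-8)^2=1, (6-2)^2=16, (4-10)^2=36
sum(d^2) = 210.
Step 3: rho = 1 - 6*210 / (10*(10^2 - 1)) = 1 - 1260/990 = -0.272727.
Step 4: Under H0, t = rho * sqrt((n-2)/(1-rho^2)) = -0.8018 ~ t(8).
Step 5: Two-sided p-value from the t-distribution with 8 df = 0.445838.
Step 6: alpha = 0.1. fail to reject H0.

rho = -0.2727, p = 0.445838, fail to reject H0 at alpha = 0.1.


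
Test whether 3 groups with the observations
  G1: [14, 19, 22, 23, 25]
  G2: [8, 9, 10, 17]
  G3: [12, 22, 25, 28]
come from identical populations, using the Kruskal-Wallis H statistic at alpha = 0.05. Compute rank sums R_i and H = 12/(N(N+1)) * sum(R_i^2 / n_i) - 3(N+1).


Step 1: Combine all N = 13 observations and assign midranks.
sorted (value, group, rank): (8,G2,1), (9,G2,2), (10,G2,3), (12,G3,4), (14,G1,5), (17,G2,6), (19,G1,7), (22,G1,8.5), (22,G3,8.5), (23,G1,10), (25,G1,11.5), (25,G3,11.5), (28,G3,13)
Step 2: Sum ranks within each group.
R_1 = 42 (n_1 = 5)
R_2 = 12 (n_2 = 4)
R_3 = 37 (n_3 = 4)
Step 3: H = 12/(N(N+1)) * sum(R_i^2/n_i) - 3(N+1)
     = 12/(13*14) * (42^2/5 + 12^2/4 + 37^2/4) - 3*14
     = 0.065934 * 731.05 - 42
     = 6.201099.
Step 4: Ties present; correction factor C = 1 - 12/(13^3 - 13) = 0.994505. Corrected H = 6.201099 / 0.994505 = 6.235359.
Step 5: Under H0, H ~ chi^2(2); p-value = 0.044260.
Step 6: alpha = 0.05. reject H0.

H = 6.2354, df = 2, p = 0.044260, reject H0.


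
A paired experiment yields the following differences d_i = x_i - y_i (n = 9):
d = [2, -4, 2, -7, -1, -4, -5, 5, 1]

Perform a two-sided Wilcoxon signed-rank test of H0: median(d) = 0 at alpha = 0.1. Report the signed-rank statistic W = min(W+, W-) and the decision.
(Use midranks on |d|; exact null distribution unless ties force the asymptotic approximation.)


Step 1: Drop any zero differences (none here) and take |d_i|.
|d| = [2, 4, 2, 7, 1, 4, 5, 5, 1]
Step 2: Midrank |d_i| (ties get averaged ranks).
ranks: |2|->3.5, |4|->5.5, |2|->3.5, |7|->9, |1|->1.5, |4|->5.5, |5|->7.5, |5|->7.5, |1|->1.5
Step 3: Attach original signs; sum ranks with positive sign and with negative sign.
W+ = 3.5 + 3.5 + 7.5 + 1.5 = 16
W- = 5.5 + 9 + 1.5 + 5.5 + 7.5 = 29
(Check: W+ + W- = 45 should equal n(n+1)/2 = 45.)
Step 4: Test statistic W = min(W+, W-) = 16.
Step 5: Ties in |d|, so use the tie-corrected normal approximation.
        E[W] = n(n+1)/4 = 9*10/4 = 22.5.
        Tie groups: |d|=1 (t=2), |d|=2 (t=2), |d|=4 (t=2), |d|=5 (t=2); sum(t^3 - t) = 24.
        Var[W] = n(n+1)(2n+1)/24 - sum(t^3-t)/48 = 1710/24 - 24/48 = 70.75.
        z = (W - E[W]) / sqrt(Var[W]) = (16 - 22.5) / 8.4113 = -0.7728.
        Two-sided p = 2*Phi(z) = 0.439659.
Step 6: alpha = 0.1. fail to reject H0.

W+ = 16, W- = 29, W = min = 16, p = 0.439659, fail to reject H0.


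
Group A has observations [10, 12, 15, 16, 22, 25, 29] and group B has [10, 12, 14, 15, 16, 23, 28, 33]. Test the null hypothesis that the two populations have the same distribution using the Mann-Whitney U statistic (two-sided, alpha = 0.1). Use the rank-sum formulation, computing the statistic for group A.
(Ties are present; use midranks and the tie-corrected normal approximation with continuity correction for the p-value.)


Step 1: Combine and sort all 15 observations; assign midranks.
sorted (value, group): (10,X), (10,Y), (12,X), (12,Y), (14,Y), (15,X), (15,Y), (16,X), (16,Y), (22,X), (23,Y), (25,X), (28,Y), (29,X), (33,Y)
ranks: 10->1.5, 10->1.5, 12->3.5, 12->3.5, 14->5, 15->6.5, 15->6.5, 16->8.5, 16->8.5, 22->10, 23->11, 25->12, 28->13, 29->14, 33->15
Step 2: Rank sum for X: R1 = 1.5 + 3.5 + 6.5 + 8.5 + 10 + 12 + 14 = 56.
Step 3: U_X = R1 - n1(n1+1)/2 = 56 - 7*8/2 = 56 - 28 = 28.
       U_Y = n1*n2 - U_X = 56 - 28 = 28.
Step 4: Ties are present, so use the tie-corrected normal approximation (with continuity correction) for the p-value.
Step 5: p-value = 1.000000; compare to alpha = 0.1. fail to reject H0.

U_X = 28, p = 1.000000, fail to reject H0 at alpha = 0.1.


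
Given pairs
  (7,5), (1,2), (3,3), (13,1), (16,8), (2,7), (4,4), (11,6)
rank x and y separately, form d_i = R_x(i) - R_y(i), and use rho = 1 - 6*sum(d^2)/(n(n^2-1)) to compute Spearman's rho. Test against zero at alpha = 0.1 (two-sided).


Step 1: Rank x and y separately (midranks; no ties here).
rank(x): 7->5, 1->1, 3->3, 13->7, 16->8, 2->2, 4->4, 11->6
rank(y): 5->5, 2->2, 3->3, 1->1, 8->8, 7->7, 4->4, 6->6
Step 2: d_i = R_x(i) - R_y(i); compute d_i^2.
  (5-5)^2=0, (1-2)^2=1, (3-3)^2=0, (7-1)^2=36, (8-8)^2=0, (2-7)^2=25, (4-4)^2=0, (6-6)^2=0
sum(d^2) = 62.
Step 3: rho = 1 - 6*62 / (8*(8^2 - 1)) = 1 - 372/504 = 0.261905.
Step 4: Under H0, t = rho * sqrt((n-2)/(1-rho^2)) = 0.6647 ~ t(6).
Step 5: Two-sided p-value from the t-distribution with 6 df = 0.530923.
Step 6: alpha = 0.1. fail to reject H0.

rho = 0.2619, p = 0.530923, fail to reject H0 at alpha = 0.1.


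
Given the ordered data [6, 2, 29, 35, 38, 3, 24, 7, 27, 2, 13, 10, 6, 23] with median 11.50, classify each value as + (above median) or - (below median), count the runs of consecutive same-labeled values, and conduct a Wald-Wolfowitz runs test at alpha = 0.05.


Step 1: Compute median = 11.50; label A = above, B = below.
Labels in order: BBAAABABABABBA  (n_A = 7, n_B = 7)
Step 2: Count runs R = 10.
Step 3: Under H0 (random ordering), E[R] = 2*n_A*n_B/(n_A+n_B) + 1 = 2*7*7/14 + 1 = 8.0000.
        Var[R] = 2*n_A*n_B*(2*n_A*n_B - n_A - n_B) / ((n_A+n_B)^2 * (n_A+n_B-1)) = 8232/2548 = 3.2308.
        SD[R] = 1.7974.
Step 4: Continuity-corrected z = (R - 0.5 - E[R]) / SD[R] = (10 - 0.5 - 8.0000) / 1.7974 = 0.8345.
Step 5: Two-sided p-value via normal approximation = 2*(1 - Phi(|z|)) = 0.403986.
Step 6: alpha = 0.05. fail to reject H0.

R = 10, z = 0.8345, p = 0.403986, fail to reject H0.


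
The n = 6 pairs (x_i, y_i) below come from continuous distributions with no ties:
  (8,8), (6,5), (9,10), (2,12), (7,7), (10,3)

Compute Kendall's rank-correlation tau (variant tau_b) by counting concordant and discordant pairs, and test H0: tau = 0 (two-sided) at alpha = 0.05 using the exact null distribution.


Step 1: Enumerate the 15 unordered pairs (i,j) with i<j and classify each by sign(x_j-x_i) * sign(y_j-y_i).
  (1,2):dx=-2,dy=-3->C; (1,3):dx=+1,dy=+2->C; (1,4):dx=-6,dy=+4->D; (1,5):dx=-1,dy=-1->C
  (1,6):dx=+2,dy=-5->D; (2,3):dx=+3,dy=+5->C; (2,4):dx=-4,dy=+7->D; (2,5):dx=+1,dy=+2->C
  (2,6):dx=+4,dy=-2->D; (3,4):dx=-7,dy=+2->D; (3,5):dx=-2,dy=-3->C; (3,6):dx=+1,dy=-7->D
  (4,5):dx=+5,dy=-5->D; (4,6):dx=+8,dy=-9->D; (5,6):dx=+3,dy=-4->D
Step 2: C = 6, D = 9, total pairs = 15.
Step 3: tau = (C - D)/(n(n-1)/2) = (6 - 9)/15 = -0.200000.
Step 4: Exact two-sided p-value (enumerate n! = 720 permutations of y under H0): p = 0.719444.
Step 5: alpha = 0.05. fail to reject H0.

tau_b = -0.2000 (C=6, D=9), p = 0.719444, fail to reject H0.


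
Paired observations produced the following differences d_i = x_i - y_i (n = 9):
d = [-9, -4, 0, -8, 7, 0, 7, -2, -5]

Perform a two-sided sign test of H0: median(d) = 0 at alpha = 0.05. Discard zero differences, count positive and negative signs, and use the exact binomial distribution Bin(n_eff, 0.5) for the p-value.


Step 1: Discard zero differences. Original n = 9; n_eff = number of nonzero differences = 7.
Nonzero differences (with sign): -9, -4, -8, +7, +7, -2, -5
Step 2: Count signs: positive = 2, negative = 5.
Step 3: Under H0: P(positive) = 0.5, so the number of positives S ~ Bin(7, 0.5).
Step 4: Two-sided exact p-value = sum of Bin(7,0.5) probabilities at or below the observed probability = 0.453125.
Step 5: alpha = 0.05. fail to reject H0.

n_eff = 7, pos = 2, neg = 5, p = 0.453125, fail to reject H0.


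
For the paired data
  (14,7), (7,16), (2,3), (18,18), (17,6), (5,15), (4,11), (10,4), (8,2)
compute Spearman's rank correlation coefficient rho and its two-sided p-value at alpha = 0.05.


Step 1: Rank x and y separately (midranks; no ties here).
rank(x): 14->7, 7->4, 2->1, 18->9, 17->8, 5->3, 4->2, 10->6, 8->5
rank(y): 7->5, 16->8, 3->2, 18->9, 6->4, 15->7, 11->6, 4->3, 2->1
Step 2: d_i = R_x(i) - R_y(i); compute d_i^2.
  (7-5)^2=4, (4-8)^2=16, (1-2)^2=1, (9-9)^2=0, (8-4)^2=16, (3-7)^2=16, (2-6)^2=16, (6-3)^2=9, (5-1)^2=16
sum(d^2) = 94.
Step 3: rho = 1 - 6*94 / (9*(9^2 - 1)) = 1 - 564/720 = 0.216667.
Step 4: Under H0, t = rho * sqrt((n-2)/(1-rho^2)) = 0.5872 ~ t(7).
Step 5: Two-sided p-value from the t-distribution with 7 df = 0.575515.
Step 6: alpha = 0.05. fail to reject H0.

rho = 0.2167, p = 0.575515, fail to reject H0 at alpha = 0.05.


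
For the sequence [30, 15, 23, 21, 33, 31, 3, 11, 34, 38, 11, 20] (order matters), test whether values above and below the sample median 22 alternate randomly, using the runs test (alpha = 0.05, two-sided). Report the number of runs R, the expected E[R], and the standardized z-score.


Step 1: Compute median = 22; label A = above, B = below.
Labels in order: ABABAABBAABB  (n_A = 6, n_B = 6)
Step 2: Count runs R = 8.
Step 3: Under H0 (random ordering), E[R] = 2*n_A*n_B/(n_A+n_B) + 1 = 2*6*6/12 + 1 = 7.0000.
        Var[R] = 2*n_A*n_B*(2*n_A*n_B - n_A - n_B) / ((n_A+n_B)^2 * (n_A+n_B-1)) = 4320/1584 = 2.7273.
        SD[R] = 1.6514.
Step 4: Continuity-corrected z = (R - 0.5 - E[R]) / SD[R] = (8 - 0.5 - 7.0000) / 1.6514 = 0.3028.
Step 5: Two-sided p-value via normal approximation = 2*(1 - Phi(|z|)) = 0.762069.
Step 6: alpha = 0.05. fail to reject H0.

R = 8, z = 0.3028, p = 0.762069, fail to reject H0.


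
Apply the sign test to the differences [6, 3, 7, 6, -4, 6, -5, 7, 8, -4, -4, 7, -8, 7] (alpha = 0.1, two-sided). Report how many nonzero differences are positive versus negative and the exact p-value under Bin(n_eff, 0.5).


Step 1: Discard zero differences. Original n = 14; n_eff = number of nonzero differences = 14.
Nonzero differences (with sign): +6, +3, +7, +6, -4, +6, -5, +7, +8, -4, -4, +7, -8, +7
Step 2: Count signs: positive = 9, negative = 5.
Step 3: Under H0: P(positive) = 0.5, so the number of positives S ~ Bin(14, 0.5).
Step 4: Two-sided exact p-value = sum of Bin(14,0.5) probabilities at or below the observed probability = 0.423950.
Step 5: alpha = 0.1. fail to reject H0.

n_eff = 14, pos = 9, neg = 5, p = 0.423950, fail to reject H0.


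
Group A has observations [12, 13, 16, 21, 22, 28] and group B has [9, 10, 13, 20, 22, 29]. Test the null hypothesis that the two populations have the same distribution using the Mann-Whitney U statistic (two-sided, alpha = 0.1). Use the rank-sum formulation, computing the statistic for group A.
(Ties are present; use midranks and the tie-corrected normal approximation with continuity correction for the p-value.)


Step 1: Combine and sort all 12 observations; assign midranks.
sorted (value, group): (9,Y), (10,Y), (12,X), (13,X), (13,Y), (16,X), (20,Y), (21,X), (22,X), (22,Y), (28,X), (29,Y)
ranks: 9->1, 10->2, 12->3, 13->4.5, 13->4.5, 16->6, 20->7, 21->8, 22->9.5, 22->9.5, 28->11, 29->12
Step 2: Rank sum for X: R1 = 3 + 4.5 + 6 + 8 + 9.5 + 11 = 42.
Step 3: U_X = R1 - n1(n1+1)/2 = 42 - 6*7/2 = 42 - 21 = 21.
       U_Y = n1*n2 - U_X = 36 - 21 = 15.
Step 4: Ties are present, so use the tie-corrected normal approximation (with continuity correction) for the p-value.
Step 5: p-value = 0.687885; compare to alpha = 0.1. fail to reject H0.

U_X = 21, p = 0.687885, fail to reject H0 at alpha = 0.1.


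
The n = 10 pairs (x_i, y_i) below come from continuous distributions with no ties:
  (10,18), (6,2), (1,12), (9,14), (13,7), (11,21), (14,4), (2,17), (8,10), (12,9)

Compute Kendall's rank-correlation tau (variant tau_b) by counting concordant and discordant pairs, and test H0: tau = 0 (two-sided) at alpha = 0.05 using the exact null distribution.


Step 1: Enumerate the 45 unordered pairs (i,j) with i<j and classify each by sign(x_j-x_i) * sign(y_j-y_i).
  (1,2):dx=-4,dy=-16->C; (1,3):dx=-9,dy=-6->C; (1,4):dx=-1,dy=-4->C; (1,5):dx=+3,dy=-11->D
  (1,6):dx=+1,dy=+3->C; (1,7):dx=+4,dy=-14->D; (1,8):dx=-8,dy=-1->C; (1,9):dx=-2,dy=-8->C
  (1,10):dx=+2,dy=-9->D; (2,3):dx=-5,dy=+10->D; (2,4):dx=+3,dy=+12->C; (2,5):dx=+7,dy=+5->C
  (2,6):dx=+5,dy=+19->C; (2,7):dx=+8,dy=+2->C; (2,8):dx=-4,dy=+15->D; (2,9):dx=+2,dy=+8->C
  (2,10):dx=+6,dy=+7->C; (3,4):dx=+8,dy=+2->C; (3,5):dx=+12,dy=-5->D; (3,6):dx=+10,dy=+9->C
  (3,7):dx=+13,dy=-8->D; (3,8):dx=+1,dy=+5->C; (3,9):dx=+7,dy=-2->D; (3,10):dx=+11,dy=-3->D
  (4,5):dx=+4,dy=-7->D; (4,6):dx=+2,dy=+7->C; (4,7):dx=+5,dy=-10->D; (4,8):dx=-7,dy=+3->D
  (4,9):dx=-1,dy=-4->C; (4,10):dx=+3,dy=-5->D; (5,6):dx=-2,dy=+14->D; (5,7):dx=+1,dy=-3->D
  (5,8):dx=-11,dy=+10->D; (5,9):dx=-5,dy=+3->D; (5,10):dx=-1,dy=+2->D; (6,7):dx=+3,dy=-17->D
  (6,8):dx=-9,dy=-4->C; (6,9):dx=-3,dy=-11->C; (6,10):dx=+1,dy=-12->D; (7,8):dx=-12,dy=+13->D
  (7,9):dx=-6,dy=+6->D; (7,10):dx=-2,dy=+5->D; (8,9):dx=+6,dy=-7->D; (8,10):dx=+10,dy=-8->D
  (9,10):dx=+4,dy=-1->D
Step 2: C = 19, D = 26, total pairs = 45.
Step 3: tau = (C - D)/(n(n-1)/2) = (19 - 26)/45 = -0.155556.
Step 4: Exact two-sided p-value (enumerate n! = 3628800 permutations of y under H0): p = 0.600654.
Step 5: alpha = 0.05. fail to reject H0.

tau_b = -0.1556 (C=19, D=26), p = 0.600654, fail to reject H0.


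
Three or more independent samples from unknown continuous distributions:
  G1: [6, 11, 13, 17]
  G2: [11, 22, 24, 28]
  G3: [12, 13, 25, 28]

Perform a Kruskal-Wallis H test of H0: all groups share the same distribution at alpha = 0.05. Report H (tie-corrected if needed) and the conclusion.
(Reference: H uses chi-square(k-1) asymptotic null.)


Step 1: Combine all N = 12 observations and assign midranks.
sorted (value, group, rank): (6,G1,1), (11,G1,2.5), (11,G2,2.5), (12,G3,4), (13,G1,5.5), (13,G3,5.5), (17,G1,7), (22,G2,8), (24,G2,9), (25,G3,10), (28,G2,11.5), (28,G3,11.5)
Step 2: Sum ranks within each group.
R_1 = 16 (n_1 = 4)
R_2 = 31 (n_2 = 4)
R_3 = 31 (n_3 = 4)
Step 3: H = 12/(N(N+1)) * sum(R_i^2/n_i) - 3(N+1)
     = 12/(12*13) * (16^2/4 + 31^2/4 + 31^2/4) - 3*13
     = 0.076923 * 544.5 - 39
     = 2.884615.
Step 4: Ties present; correction factor C = 1 - 18/(12^3 - 12) = 0.989510. Corrected H = 2.884615 / 0.989510 = 2.915194.
Step 5: Under H0, H ~ chi^2(2); p-value = 0.232795.
Step 6: alpha = 0.05. fail to reject H0.

H = 2.9152, df = 2, p = 0.232795, fail to reject H0.


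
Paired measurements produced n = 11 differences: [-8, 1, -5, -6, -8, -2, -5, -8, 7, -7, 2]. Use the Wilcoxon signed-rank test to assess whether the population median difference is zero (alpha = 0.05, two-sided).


Step 1: Drop any zero differences (none here) and take |d_i|.
|d| = [8, 1, 5, 6, 8, 2, 5, 8, 7, 7, 2]
Step 2: Midrank |d_i| (ties get averaged ranks).
ranks: |8|->10, |1|->1, |5|->4.5, |6|->6, |8|->10, |2|->2.5, |5|->4.5, |8|->10, |7|->7.5, |7|->7.5, |2|->2.5
Step 3: Attach original signs; sum ranks with positive sign and with negative sign.
W+ = 1 + 7.5 + 2.5 = 11
W- = 10 + 4.5 + 6 + 10 + 2.5 + 4.5 + 10 + 7.5 = 55
(Check: W+ + W- = 66 should equal n(n+1)/2 = 66.)
Step 4: Test statistic W = min(W+, W-) = 11.
Step 5: Ties in |d|, so use the tie-corrected normal approximation.
        E[W] = n(n+1)/4 = 11*12/4 = 33.
        Tie groups: |d|=2 (t=2), |d|=5 (t=2), |d|=7 (t=2), |d|=8 (t=3); sum(t^3 - t) = 42.
        Var[W] = n(n+1)(2n+1)/24 - sum(t^3-t)/48 = 3036/24 - 42/48 = 125.625.
        z = (W - E[W]) / sqrt(Var[W]) = (11 - 33) / 11.2083 = -1.9628.
        Two-sided p = 2*Phi(z) = 0.049665.
Step 6: alpha = 0.05. reject H0.

W+ = 11, W- = 55, W = min = 11, p = 0.049665, reject H0.


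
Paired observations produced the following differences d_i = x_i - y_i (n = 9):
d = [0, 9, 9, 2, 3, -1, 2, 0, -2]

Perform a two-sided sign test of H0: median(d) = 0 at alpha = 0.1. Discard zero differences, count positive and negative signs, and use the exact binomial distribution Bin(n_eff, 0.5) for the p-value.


Step 1: Discard zero differences. Original n = 9; n_eff = number of nonzero differences = 7.
Nonzero differences (with sign): +9, +9, +2, +3, -1, +2, -2
Step 2: Count signs: positive = 5, negative = 2.
Step 3: Under H0: P(positive) = 0.5, so the number of positives S ~ Bin(7, 0.5).
Step 4: Two-sided exact p-value = sum of Bin(7,0.5) probabilities at or below the observed probability = 0.453125.
Step 5: alpha = 0.1. fail to reject H0.

n_eff = 7, pos = 5, neg = 2, p = 0.453125, fail to reject H0.


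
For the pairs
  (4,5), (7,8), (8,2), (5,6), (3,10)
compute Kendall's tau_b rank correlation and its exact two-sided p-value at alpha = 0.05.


Step 1: Enumerate the 10 unordered pairs (i,j) with i<j and classify each by sign(x_j-x_i) * sign(y_j-y_i).
  (1,2):dx=+3,dy=+3->C; (1,3):dx=+4,dy=-3->D; (1,4):dx=+1,dy=+1->C; (1,5):dx=-1,dy=+5->D
  (2,3):dx=+1,dy=-6->D; (2,4):dx=-2,dy=-2->C; (2,5):dx=-4,dy=+2->D; (3,4):dx=-3,dy=+4->D
  (3,5):dx=-5,dy=+8->D; (4,5):dx=-2,dy=+4->D
Step 2: C = 3, D = 7, total pairs = 10.
Step 3: tau = (C - D)/(n(n-1)/2) = (3 - 7)/10 = -0.400000.
Step 4: Exact two-sided p-value (enumerate n! = 120 permutations of y under H0): p = 0.483333.
Step 5: alpha = 0.05. fail to reject H0.

tau_b = -0.4000 (C=3, D=7), p = 0.483333, fail to reject H0.


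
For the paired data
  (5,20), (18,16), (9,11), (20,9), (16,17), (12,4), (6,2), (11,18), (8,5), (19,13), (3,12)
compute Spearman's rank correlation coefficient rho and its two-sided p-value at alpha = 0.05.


Step 1: Rank x and y separately (midranks; no ties here).
rank(x): 5->2, 18->9, 9->5, 20->11, 16->8, 12->7, 6->3, 11->6, 8->4, 19->10, 3->1
rank(y): 20->11, 16->8, 11->5, 9->4, 17->9, 4->2, 2->1, 18->10, 5->3, 13->7, 12->6
Step 2: d_i = R_x(i) - R_y(i); compute d_i^2.
  (2-11)^2=81, (9-8)^2=1, (5-5)^2=0, (11-4)^2=49, (8-9)^2=1, (7-2)^2=25, (3-1)^2=4, (6-10)^2=16, (4-3)^2=1, (10-7)^2=9, (1-6)^2=25
sum(d^2) = 212.
Step 3: rho = 1 - 6*212 / (11*(11^2 - 1)) = 1 - 1272/1320 = 0.036364.
Step 4: Under H0, t = rho * sqrt((n-2)/(1-rho^2)) = 0.1092 ~ t(9).
Step 5: Two-sided p-value from the t-distribution with 9 df = 0.915468.
Step 6: alpha = 0.05. fail to reject H0.

rho = 0.0364, p = 0.915468, fail to reject H0 at alpha = 0.05.
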